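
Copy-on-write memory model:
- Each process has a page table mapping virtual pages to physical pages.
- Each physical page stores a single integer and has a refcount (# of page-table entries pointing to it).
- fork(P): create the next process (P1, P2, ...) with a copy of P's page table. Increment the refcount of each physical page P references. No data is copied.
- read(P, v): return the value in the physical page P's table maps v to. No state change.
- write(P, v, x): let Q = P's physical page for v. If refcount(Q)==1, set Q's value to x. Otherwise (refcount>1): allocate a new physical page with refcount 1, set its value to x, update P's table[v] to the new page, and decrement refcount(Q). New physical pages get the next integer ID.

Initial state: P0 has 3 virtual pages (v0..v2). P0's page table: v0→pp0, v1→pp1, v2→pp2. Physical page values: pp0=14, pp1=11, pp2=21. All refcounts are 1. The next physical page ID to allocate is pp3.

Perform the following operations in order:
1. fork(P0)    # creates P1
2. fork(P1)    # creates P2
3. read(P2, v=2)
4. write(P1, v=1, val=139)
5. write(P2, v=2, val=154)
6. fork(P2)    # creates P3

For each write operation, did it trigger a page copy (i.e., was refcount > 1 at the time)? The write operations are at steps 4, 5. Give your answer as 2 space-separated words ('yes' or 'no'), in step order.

Op 1: fork(P0) -> P1. 3 ppages; refcounts: pp0:2 pp1:2 pp2:2
Op 2: fork(P1) -> P2. 3 ppages; refcounts: pp0:3 pp1:3 pp2:3
Op 3: read(P2, v2) -> 21. No state change.
Op 4: write(P1, v1, 139). refcount(pp1)=3>1 -> COPY to pp3. 4 ppages; refcounts: pp0:3 pp1:2 pp2:3 pp3:1
Op 5: write(P2, v2, 154). refcount(pp2)=3>1 -> COPY to pp4. 5 ppages; refcounts: pp0:3 pp1:2 pp2:2 pp3:1 pp4:1
Op 6: fork(P2) -> P3. 5 ppages; refcounts: pp0:4 pp1:3 pp2:2 pp3:1 pp4:2

yes yes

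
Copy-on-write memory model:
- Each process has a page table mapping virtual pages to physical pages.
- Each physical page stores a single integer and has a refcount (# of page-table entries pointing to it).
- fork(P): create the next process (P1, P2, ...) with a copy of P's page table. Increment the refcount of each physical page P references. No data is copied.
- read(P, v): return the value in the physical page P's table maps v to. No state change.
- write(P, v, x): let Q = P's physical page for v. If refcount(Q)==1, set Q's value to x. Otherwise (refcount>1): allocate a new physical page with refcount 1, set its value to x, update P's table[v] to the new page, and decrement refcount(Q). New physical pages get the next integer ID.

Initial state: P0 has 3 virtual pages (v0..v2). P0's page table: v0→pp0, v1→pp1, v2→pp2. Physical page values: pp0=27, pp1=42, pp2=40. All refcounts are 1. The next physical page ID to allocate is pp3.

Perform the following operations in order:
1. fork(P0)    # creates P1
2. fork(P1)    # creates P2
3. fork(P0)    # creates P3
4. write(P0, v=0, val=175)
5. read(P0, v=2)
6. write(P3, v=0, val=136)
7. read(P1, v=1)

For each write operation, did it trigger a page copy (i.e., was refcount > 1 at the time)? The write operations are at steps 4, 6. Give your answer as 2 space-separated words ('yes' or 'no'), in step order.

Op 1: fork(P0) -> P1. 3 ppages; refcounts: pp0:2 pp1:2 pp2:2
Op 2: fork(P1) -> P2. 3 ppages; refcounts: pp0:3 pp1:3 pp2:3
Op 3: fork(P0) -> P3. 3 ppages; refcounts: pp0:4 pp1:4 pp2:4
Op 4: write(P0, v0, 175). refcount(pp0)=4>1 -> COPY to pp3. 4 ppages; refcounts: pp0:3 pp1:4 pp2:4 pp3:1
Op 5: read(P0, v2) -> 40. No state change.
Op 6: write(P3, v0, 136). refcount(pp0)=3>1 -> COPY to pp4. 5 ppages; refcounts: pp0:2 pp1:4 pp2:4 pp3:1 pp4:1
Op 7: read(P1, v1) -> 42. No state change.

yes yes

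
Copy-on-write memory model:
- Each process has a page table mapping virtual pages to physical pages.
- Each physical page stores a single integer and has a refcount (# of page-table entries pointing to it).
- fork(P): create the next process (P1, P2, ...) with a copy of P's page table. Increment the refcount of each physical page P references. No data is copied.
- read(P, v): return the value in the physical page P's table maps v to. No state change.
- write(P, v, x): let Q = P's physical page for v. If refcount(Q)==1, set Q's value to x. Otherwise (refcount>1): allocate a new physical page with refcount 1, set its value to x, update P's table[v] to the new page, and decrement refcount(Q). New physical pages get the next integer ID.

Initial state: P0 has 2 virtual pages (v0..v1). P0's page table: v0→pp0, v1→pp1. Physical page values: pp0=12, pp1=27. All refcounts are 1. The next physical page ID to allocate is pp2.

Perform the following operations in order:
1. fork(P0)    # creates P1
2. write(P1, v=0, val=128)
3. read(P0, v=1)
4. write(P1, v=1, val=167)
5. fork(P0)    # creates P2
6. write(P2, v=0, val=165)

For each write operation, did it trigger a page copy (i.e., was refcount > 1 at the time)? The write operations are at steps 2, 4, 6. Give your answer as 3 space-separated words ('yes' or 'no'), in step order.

Op 1: fork(P0) -> P1. 2 ppages; refcounts: pp0:2 pp1:2
Op 2: write(P1, v0, 128). refcount(pp0)=2>1 -> COPY to pp2. 3 ppages; refcounts: pp0:1 pp1:2 pp2:1
Op 3: read(P0, v1) -> 27. No state change.
Op 4: write(P1, v1, 167). refcount(pp1)=2>1 -> COPY to pp3. 4 ppages; refcounts: pp0:1 pp1:1 pp2:1 pp3:1
Op 5: fork(P0) -> P2. 4 ppages; refcounts: pp0:2 pp1:2 pp2:1 pp3:1
Op 6: write(P2, v0, 165). refcount(pp0)=2>1 -> COPY to pp4. 5 ppages; refcounts: pp0:1 pp1:2 pp2:1 pp3:1 pp4:1

yes yes yes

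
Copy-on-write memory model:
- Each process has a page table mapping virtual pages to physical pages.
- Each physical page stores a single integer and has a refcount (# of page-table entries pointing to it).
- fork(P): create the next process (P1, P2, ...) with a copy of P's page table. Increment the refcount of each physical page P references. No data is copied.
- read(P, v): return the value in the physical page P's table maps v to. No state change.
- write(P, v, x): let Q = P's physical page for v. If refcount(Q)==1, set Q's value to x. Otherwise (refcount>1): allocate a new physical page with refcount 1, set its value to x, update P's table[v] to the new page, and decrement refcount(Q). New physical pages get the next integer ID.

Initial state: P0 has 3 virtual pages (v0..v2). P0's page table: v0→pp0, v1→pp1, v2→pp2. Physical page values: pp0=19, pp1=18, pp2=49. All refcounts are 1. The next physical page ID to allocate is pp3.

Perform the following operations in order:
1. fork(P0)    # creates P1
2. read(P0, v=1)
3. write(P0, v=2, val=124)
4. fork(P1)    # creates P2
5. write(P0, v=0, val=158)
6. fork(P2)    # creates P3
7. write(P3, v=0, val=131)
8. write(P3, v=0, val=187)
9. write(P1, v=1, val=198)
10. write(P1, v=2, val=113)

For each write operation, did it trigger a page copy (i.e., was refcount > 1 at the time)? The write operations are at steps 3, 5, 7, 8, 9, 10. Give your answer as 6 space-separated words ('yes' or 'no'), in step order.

Op 1: fork(P0) -> P1. 3 ppages; refcounts: pp0:2 pp1:2 pp2:2
Op 2: read(P0, v1) -> 18. No state change.
Op 3: write(P0, v2, 124). refcount(pp2)=2>1 -> COPY to pp3. 4 ppages; refcounts: pp0:2 pp1:2 pp2:1 pp3:1
Op 4: fork(P1) -> P2. 4 ppages; refcounts: pp0:3 pp1:3 pp2:2 pp3:1
Op 5: write(P0, v0, 158). refcount(pp0)=3>1 -> COPY to pp4. 5 ppages; refcounts: pp0:2 pp1:3 pp2:2 pp3:1 pp4:1
Op 6: fork(P2) -> P3. 5 ppages; refcounts: pp0:3 pp1:4 pp2:3 pp3:1 pp4:1
Op 7: write(P3, v0, 131). refcount(pp0)=3>1 -> COPY to pp5. 6 ppages; refcounts: pp0:2 pp1:4 pp2:3 pp3:1 pp4:1 pp5:1
Op 8: write(P3, v0, 187). refcount(pp5)=1 -> write in place. 6 ppages; refcounts: pp0:2 pp1:4 pp2:3 pp3:1 pp4:1 pp5:1
Op 9: write(P1, v1, 198). refcount(pp1)=4>1 -> COPY to pp6. 7 ppages; refcounts: pp0:2 pp1:3 pp2:3 pp3:1 pp4:1 pp5:1 pp6:1
Op 10: write(P1, v2, 113). refcount(pp2)=3>1 -> COPY to pp7. 8 ppages; refcounts: pp0:2 pp1:3 pp2:2 pp3:1 pp4:1 pp5:1 pp6:1 pp7:1

yes yes yes no yes yes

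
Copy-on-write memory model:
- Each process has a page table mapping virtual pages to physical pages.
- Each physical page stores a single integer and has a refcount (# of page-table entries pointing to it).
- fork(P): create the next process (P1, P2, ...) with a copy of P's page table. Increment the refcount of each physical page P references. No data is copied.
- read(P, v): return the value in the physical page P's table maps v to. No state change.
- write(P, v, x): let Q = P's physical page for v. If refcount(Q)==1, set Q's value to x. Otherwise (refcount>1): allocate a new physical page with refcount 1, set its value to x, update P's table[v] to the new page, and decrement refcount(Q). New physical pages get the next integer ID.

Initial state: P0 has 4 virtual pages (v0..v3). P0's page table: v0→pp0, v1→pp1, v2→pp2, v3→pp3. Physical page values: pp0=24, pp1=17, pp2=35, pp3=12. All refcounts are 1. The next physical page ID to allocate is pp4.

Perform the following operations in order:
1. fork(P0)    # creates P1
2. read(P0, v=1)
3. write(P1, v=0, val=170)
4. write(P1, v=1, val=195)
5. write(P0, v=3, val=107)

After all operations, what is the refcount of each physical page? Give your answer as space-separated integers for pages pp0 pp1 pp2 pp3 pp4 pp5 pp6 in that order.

Answer: 1 1 2 1 1 1 1

Derivation:
Op 1: fork(P0) -> P1. 4 ppages; refcounts: pp0:2 pp1:2 pp2:2 pp3:2
Op 2: read(P0, v1) -> 17. No state change.
Op 3: write(P1, v0, 170). refcount(pp0)=2>1 -> COPY to pp4. 5 ppages; refcounts: pp0:1 pp1:2 pp2:2 pp3:2 pp4:1
Op 4: write(P1, v1, 195). refcount(pp1)=2>1 -> COPY to pp5. 6 ppages; refcounts: pp0:1 pp1:1 pp2:2 pp3:2 pp4:1 pp5:1
Op 5: write(P0, v3, 107). refcount(pp3)=2>1 -> COPY to pp6. 7 ppages; refcounts: pp0:1 pp1:1 pp2:2 pp3:1 pp4:1 pp5:1 pp6:1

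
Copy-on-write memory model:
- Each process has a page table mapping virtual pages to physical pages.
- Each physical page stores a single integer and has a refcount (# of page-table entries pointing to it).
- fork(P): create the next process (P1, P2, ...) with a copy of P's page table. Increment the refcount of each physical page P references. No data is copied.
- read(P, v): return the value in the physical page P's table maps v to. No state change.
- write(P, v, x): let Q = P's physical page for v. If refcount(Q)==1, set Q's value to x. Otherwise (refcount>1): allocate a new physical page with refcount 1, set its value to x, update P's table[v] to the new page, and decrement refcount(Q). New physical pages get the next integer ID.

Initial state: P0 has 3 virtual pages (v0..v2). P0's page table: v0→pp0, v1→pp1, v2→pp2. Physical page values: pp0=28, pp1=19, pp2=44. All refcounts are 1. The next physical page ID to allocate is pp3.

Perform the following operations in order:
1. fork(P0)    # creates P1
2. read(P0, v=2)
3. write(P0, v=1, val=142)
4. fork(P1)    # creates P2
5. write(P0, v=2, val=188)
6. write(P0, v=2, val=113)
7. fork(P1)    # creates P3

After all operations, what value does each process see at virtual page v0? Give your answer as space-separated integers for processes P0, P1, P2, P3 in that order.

Answer: 28 28 28 28

Derivation:
Op 1: fork(P0) -> P1. 3 ppages; refcounts: pp0:2 pp1:2 pp2:2
Op 2: read(P0, v2) -> 44. No state change.
Op 3: write(P0, v1, 142). refcount(pp1)=2>1 -> COPY to pp3. 4 ppages; refcounts: pp0:2 pp1:1 pp2:2 pp3:1
Op 4: fork(P1) -> P2. 4 ppages; refcounts: pp0:3 pp1:2 pp2:3 pp3:1
Op 5: write(P0, v2, 188). refcount(pp2)=3>1 -> COPY to pp4. 5 ppages; refcounts: pp0:3 pp1:2 pp2:2 pp3:1 pp4:1
Op 6: write(P0, v2, 113). refcount(pp4)=1 -> write in place. 5 ppages; refcounts: pp0:3 pp1:2 pp2:2 pp3:1 pp4:1
Op 7: fork(P1) -> P3. 5 ppages; refcounts: pp0:4 pp1:3 pp2:3 pp3:1 pp4:1
P0: v0 -> pp0 = 28
P1: v0 -> pp0 = 28
P2: v0 -> pp0 = 28
P3: v0 -> pp0 = 28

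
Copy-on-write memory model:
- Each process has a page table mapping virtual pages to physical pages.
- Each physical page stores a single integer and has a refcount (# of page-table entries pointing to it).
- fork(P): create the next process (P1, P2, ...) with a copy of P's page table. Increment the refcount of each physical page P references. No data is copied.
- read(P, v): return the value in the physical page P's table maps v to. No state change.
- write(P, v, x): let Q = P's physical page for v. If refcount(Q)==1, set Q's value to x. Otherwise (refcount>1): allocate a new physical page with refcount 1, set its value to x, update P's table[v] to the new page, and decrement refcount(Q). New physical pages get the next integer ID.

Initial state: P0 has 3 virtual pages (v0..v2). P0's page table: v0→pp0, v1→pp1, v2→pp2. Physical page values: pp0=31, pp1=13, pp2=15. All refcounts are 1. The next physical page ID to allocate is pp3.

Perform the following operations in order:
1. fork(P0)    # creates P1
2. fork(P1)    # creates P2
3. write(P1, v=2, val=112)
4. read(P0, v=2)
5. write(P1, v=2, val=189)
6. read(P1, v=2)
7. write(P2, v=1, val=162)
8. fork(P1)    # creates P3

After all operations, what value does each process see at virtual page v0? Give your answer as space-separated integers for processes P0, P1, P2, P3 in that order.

Op 1: fork(P0) -> P1. 3 ppages; refcounts: pp0:2 pp1:2 pp2:2
Op 2: fork(P1) -> P2. 3 ppages; refcounts: pp0:3 pp1:3 pp2:3
Op 3: write(P1, v2, 112). refcount(pp2)=3>1 -> COPY to pp3. 4 ppages; refcounts: pp0:3 pp1:3 pp2:2 pp3:1
Op 4: read(P0, v2) -> 15. No state change.
Op 5: write(P1, v2, 189). refcount(pp3)=1 -> write in place. 4 ppages; refcounts: pp0:3 pp1:3 pp2:2 pp3:1
Op 6: read(P1, v2) -> 189. No state change.
Op 7: write(P2, v1, 162). refcount(pp1)=3>1 -> COPY to pp4. 5 ppages; refcounts: pp0:3 pp1:2 pp2:2 pp3:1 pp4:1
Op 8: fork(P1) -> P3. 5 ppages; refcounts: pp0:4 pp1:3 pp2:2 pp3:2 pp4:1
P0: v0 -> pp0 = 31
P1: v0 -> pp0 = 31
P2: v0 -> pp0 = 31
P3: v0 -> pp0 = 31

Answer: 31 31 31 31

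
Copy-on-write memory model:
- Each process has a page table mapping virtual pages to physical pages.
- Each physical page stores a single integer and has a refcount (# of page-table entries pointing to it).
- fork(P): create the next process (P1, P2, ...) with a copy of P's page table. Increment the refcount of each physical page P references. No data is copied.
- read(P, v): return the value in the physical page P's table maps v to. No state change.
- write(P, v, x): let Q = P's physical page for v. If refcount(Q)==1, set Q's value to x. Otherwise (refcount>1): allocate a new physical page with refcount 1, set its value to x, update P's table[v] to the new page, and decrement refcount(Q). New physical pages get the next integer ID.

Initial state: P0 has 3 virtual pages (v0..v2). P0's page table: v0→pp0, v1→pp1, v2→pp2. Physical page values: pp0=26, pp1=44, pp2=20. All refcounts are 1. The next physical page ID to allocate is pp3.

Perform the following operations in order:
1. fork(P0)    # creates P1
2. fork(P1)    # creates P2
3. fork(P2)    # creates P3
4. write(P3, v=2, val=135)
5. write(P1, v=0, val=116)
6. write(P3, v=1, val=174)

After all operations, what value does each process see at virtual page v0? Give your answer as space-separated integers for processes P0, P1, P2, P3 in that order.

Op 1: fork(P0) -> P1. 3 ppages; refcounts: pp0:2 pp1:2 pp2:2
Op 2: fork(P1) -> P2. 3 ppages; refcounts: pp0:3 pp1:3 pp2:3
Op 3: fork(P2) -> P3. 3 ppages; refcounts: pp0:4 pp1:4 pp2:4
Op 4: write(P3, v2, 135). refcount(pp2)=4>1 -> COPY to pp3. 4 ppages; refcounts: pp0:4 pp1:4 pp2:3 pp3:1
Op 5: write(P1, v0, 116). refcount(pp0)=4>1 -> COPY to pp4. 5 ppages; refcounts: pp0:3 pp1:4 pp2:3 pp3:1 pp4:1
Op 6: write(P3, v1, 174). refcount(pp1)=4>1 -> COPY to pp5. 6 ppages; refcounts: pp0:3 pp1:3 pp2:3 pp3:1 pp4:1 pp5:1
P0: v0 -> pp0 = 26
P1: v0 -> pp4 = 116
P2: v0 -> pp0 = 26
P3: v0 -> pp0 = 26

Answer: 26 116 26 26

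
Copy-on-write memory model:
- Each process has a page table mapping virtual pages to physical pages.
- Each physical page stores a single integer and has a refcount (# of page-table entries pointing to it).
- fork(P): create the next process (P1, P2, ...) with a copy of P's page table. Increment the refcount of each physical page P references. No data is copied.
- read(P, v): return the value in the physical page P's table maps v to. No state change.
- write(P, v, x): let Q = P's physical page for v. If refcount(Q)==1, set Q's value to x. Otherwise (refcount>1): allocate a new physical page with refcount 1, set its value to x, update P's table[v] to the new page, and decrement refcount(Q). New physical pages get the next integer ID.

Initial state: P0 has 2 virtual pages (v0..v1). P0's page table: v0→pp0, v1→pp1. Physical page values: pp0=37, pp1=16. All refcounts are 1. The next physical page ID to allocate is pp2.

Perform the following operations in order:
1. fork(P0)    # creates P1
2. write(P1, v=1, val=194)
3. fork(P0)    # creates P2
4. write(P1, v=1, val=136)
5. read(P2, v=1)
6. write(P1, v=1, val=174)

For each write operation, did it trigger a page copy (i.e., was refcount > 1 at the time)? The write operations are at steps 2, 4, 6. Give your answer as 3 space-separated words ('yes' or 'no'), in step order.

Op 1: fork(P0) -> P1. 2 ppages; refcounts: pp0:2 pp1:2
Op 2: write(P1, v1, 194). refcount(pp1)=2>1 -> COPY to pp2. 3 ppages; refcounts: pp0:2 pp1:1 pp2:1
Op 3: fork(P0) -> P2. 3 ppages; refcounts: pp0:3 pp1:2 pp2:1
Op 4: write(P1, v1, 136). refcount(pp2)=1 -> write in place. 3 ppages; refcounts: pp0:3 pp1:2 pp2:1
Op 5: read(P2, v1) -> 16. No state change.
Op 6: write(P1, v1, 174). refcount(pp2)=1 -> write in place. 3 ppages; refcounts: pp0:3 pp1:2 pp2:1

yes no no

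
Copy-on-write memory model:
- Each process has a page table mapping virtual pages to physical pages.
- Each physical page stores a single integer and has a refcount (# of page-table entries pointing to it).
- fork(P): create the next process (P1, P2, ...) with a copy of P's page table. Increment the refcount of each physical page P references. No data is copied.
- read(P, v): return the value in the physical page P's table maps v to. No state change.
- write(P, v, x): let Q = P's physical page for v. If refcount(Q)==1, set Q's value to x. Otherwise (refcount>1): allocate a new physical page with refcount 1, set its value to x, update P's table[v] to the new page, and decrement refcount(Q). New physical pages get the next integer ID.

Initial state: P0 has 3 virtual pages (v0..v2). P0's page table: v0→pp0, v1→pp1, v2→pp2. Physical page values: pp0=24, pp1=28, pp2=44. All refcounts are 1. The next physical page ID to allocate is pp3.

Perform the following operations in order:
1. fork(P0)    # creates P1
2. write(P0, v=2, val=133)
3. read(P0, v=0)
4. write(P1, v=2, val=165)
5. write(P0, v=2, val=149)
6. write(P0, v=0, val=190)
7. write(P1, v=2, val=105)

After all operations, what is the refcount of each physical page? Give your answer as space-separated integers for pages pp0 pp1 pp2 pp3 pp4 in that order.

Op 1: fork(P0) -> P1. 3 ppages; refcounts: pp0:2 pp1:2 pp2:2
Op 2: write(P0, v2, 133). refcount(pp2)=2>1 -> COPY to pp3. 4 ppages; refcounts: pp0:2 pp1:2 pp2:1 pp3:1
Op 3: read(P0, v0) -> 24. No state change.
Op 4: write(P1, v2, 165). refcount(pp2)=1 -> write in place. 4 ppages; refcounts: pp0:2 pp1:2 pp2:1 pp3:1
Op 5: write(P0, v2, 149). refcount(pp3)=1 -> write in place. 4 ppages; refcounts: pp0:2 pp1:2 pp2:1 pp3:1
Op 6: write(P0, v0, 190). refcount(pp0)=2>1 -> COPY to pp4. 5 ppages; refcounts: pp0:1 pp1:2 pp2:1 pp3:1 pp4:1
Op 7: write(P1, v2, 105). refcount(pp2)=1 -> write in place. 5 ppages; refcounts: pp0:1 pp1:2 pp2:1 pp3:1 pp4:1

Answer: 1 2 1 1 1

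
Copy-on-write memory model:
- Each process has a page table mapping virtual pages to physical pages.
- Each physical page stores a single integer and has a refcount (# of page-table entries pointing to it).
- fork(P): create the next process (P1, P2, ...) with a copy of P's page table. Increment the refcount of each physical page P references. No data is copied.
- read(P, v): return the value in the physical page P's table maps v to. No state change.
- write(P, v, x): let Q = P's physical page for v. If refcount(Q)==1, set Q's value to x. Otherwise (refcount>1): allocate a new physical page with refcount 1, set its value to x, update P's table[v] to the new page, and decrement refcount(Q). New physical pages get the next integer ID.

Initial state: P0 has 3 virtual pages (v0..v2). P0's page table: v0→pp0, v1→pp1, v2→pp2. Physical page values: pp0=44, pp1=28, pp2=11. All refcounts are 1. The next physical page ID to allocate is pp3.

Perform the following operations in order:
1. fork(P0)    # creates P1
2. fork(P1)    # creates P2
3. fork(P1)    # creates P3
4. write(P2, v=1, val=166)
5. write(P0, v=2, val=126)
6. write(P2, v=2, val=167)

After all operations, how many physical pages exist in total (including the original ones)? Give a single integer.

Answer: 6

Derivation:
Op 1: fork(P0) -> P1. 3 ppages; refcounts: pp0:2 pp1:2 pp2:2
Op 2: fork(P1) -> P2. 3 ppages; refcounts: pp0:3 pp1:3 pp2:3
Op 3: fork(P1) -> P3. 3 ppages; refcounts: pp0:4 pp1:4 pp2:4
Op 4: write(P2, v1, 166). refcount(pp1)=4>1 -> COPY to pp3. 4 ppages; refcounts: pp0:4 pp1:3 pp2:4 pp3:1
Op 5: write(P0, v2, 126). refcount(pp2)=4>1 -> COPY to pp4. 5 ppages; refcounts: pp0:4 pp1:3 pp2:3 pp3:1 pp4:1
Op 6: write(P2, v2, 167). refcount(pp2)=3>1 -> COPY to pp5. 6 ppages; refcounts: pp0:4 pp1:3 pp2:2 pp3:1 pp4:1 pp5:1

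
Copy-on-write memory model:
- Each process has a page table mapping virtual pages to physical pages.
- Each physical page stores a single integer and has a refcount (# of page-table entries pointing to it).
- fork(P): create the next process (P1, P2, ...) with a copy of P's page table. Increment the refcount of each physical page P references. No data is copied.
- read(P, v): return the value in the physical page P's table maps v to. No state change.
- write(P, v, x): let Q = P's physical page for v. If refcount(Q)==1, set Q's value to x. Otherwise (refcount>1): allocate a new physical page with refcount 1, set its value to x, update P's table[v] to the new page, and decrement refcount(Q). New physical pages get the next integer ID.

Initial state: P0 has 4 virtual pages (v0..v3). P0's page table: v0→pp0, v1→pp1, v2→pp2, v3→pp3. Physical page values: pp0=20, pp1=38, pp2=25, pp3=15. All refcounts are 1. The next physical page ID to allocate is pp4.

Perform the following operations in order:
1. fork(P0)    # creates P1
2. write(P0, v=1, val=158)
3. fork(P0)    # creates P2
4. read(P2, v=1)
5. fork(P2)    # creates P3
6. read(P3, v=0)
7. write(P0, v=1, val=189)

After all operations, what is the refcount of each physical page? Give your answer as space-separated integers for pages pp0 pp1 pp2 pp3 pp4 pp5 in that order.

Answer: 4 1 4 4 2 1

Derivation:
Op 1: fork(P0) -> P1. 4 ppages; refcounts: pp0:2 pp1:2 pp2:2 pp3:2
Op 2: write(P0, v1, 158). refcount(pp1)=2>1 -> COPY to pp4. 5 ppages; refcounts: pp0:2 pp1:1 pp2:2 pp3:2 pp4:1
Op 3: fork(P0) -> P2. 5 ppages; refcounts: pp0:3 pp1:1 pp2:3 pp3:3 pp4:2
Op 4: read(P2, v1) -> 158. No state change.
Op 5: fork(P2) -> P3. 5 ppages; refcounts: pp0:4 pp1:1 pp2:4 pp3:4 pp4:3
Op 6: read(P3, v0) -> 20. No state change.
Op 7: write(P0, v1, 189). refcount(pp4)=3>1 -> COPY to pp5. 6 ppages; refcounts: pp0:4 pp1:1 pp2:4 pp3:4 pp4:2 pp5:1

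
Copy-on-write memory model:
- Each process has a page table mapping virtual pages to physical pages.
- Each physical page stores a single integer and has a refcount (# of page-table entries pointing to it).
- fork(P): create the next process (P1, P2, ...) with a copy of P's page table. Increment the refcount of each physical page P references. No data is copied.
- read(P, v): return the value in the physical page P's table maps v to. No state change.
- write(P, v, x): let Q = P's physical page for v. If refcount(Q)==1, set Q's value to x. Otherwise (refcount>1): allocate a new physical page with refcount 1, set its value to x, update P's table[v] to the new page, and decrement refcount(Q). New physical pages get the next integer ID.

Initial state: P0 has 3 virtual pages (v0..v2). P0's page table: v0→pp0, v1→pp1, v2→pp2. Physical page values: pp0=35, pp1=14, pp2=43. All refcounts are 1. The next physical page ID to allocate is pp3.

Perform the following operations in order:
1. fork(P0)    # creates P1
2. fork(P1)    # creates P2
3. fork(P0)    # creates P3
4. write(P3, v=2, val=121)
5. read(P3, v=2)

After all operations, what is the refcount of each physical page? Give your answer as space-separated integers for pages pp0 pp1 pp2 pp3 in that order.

Op 1: fork(P0) -> P1. 3 ppages; refcounts: pp0:2 pp1:2 pp2:2
Op 2: fork(P1) -> P2. 3 ppages; refcounts: pp0:3 pp1:3 pp2:3
Op 3: fork(P0) -> P3. 3 ppages; refcounts: pp0:4 pp1:4 pp2:4
Op 4: write(P3, v2, 121). refcount(pp2)=4>1 -> COPY to pp3. 4 ppages; refcounts: pp0:4 pp1:4 pp2:3 pp3:1
Op 5: read(P3, v2) -> 121. No state change.

Answer: 4 4 3 1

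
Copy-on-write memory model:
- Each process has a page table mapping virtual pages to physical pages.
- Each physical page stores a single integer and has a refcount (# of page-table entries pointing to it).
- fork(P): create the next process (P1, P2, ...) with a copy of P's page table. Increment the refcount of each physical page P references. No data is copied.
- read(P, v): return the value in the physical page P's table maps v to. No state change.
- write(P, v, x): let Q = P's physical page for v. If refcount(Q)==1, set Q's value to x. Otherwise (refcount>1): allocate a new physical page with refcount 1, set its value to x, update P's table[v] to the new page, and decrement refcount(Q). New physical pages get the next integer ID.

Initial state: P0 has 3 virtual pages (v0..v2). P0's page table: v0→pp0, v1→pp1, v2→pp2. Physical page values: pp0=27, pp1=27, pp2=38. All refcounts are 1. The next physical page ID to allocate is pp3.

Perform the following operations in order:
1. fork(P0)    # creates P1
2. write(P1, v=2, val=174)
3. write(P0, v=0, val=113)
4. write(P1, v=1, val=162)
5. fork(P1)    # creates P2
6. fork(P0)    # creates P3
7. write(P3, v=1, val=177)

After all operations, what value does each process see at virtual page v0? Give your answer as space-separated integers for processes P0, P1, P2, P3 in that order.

Answer: 113 27 27 113

Derivation:
Op 1: fork(P0) -> P1. 3 ppages; refcounts: pp0:2 pp1:2 pp2:2
Op 2: write(P1, v2, 174). refcount(pp2)=2>1 -> COPY to pp3. 4 ppages; refcounts: pp0:2 pp1:2 pp2:1 pp3:1
Op 3: write(P0, v0, 113). refcount(pp0)=2>1 -> COPY to pp4. 5 ppages; refcounts: pp0:1 pp1:2 pp2:1 pp3:1 pp4:1
Op 4: write(P1, v1, 162). refcount(pp1)=2>1 -> COPY to pp5. 6 ppages; refcounts: pp0:1 pp1:1 pp2:1 pp3:1 pp4:1 pp5:1
Op 5: fork(P1) -> P2. 6 ppages; refcounts: pp0:2 pp1:1 pp2:1 pp3:2 pp4:1 pp5:2
Op 6: fork(P0) -> P3. 6 ppages; refcounts: pp0:2 pp1:2 pp2:2 pp3:2 pp4:2 pp5:2
Op 7: write(P3, v1, 177). refcount(pp1)=2>1 -> COPY to pp6. 7 ppages; refcounts: pp0:2 pp1:1 pp2:2 pp3:2 pp4:2 pp5:2 pp6:1
P0: v0 -> pp4 = 113
P1: v0 -> pp0 = 27
P2: v0 -> pp0 = 27
P3: v0 -> pp4 = 113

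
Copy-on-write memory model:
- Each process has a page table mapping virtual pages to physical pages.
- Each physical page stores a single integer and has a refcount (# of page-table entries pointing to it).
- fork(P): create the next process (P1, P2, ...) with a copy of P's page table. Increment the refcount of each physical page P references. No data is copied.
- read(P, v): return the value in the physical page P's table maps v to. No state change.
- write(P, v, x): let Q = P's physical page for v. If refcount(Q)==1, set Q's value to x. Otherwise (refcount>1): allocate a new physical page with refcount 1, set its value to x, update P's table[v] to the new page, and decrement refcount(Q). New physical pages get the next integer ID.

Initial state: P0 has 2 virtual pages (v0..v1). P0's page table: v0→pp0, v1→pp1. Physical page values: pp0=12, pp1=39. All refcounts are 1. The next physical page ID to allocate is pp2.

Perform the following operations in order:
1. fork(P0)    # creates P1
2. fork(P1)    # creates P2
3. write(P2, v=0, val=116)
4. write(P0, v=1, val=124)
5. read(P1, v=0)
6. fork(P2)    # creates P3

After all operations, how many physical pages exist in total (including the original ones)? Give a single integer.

Answer: 4

Derivation:
Op 1: fork(P0) -> P1. 2 ppages; refcounts: pp0:2 pp1:2
Op 2: fork(P1) -> P2. 2 ppages; refcounts: pp0:3 pp1:3
Op 3: write(P2, v0, 116). refcount(pp0)=3>1 -> COPY to pp2. 3 ppages; refcounts: pp0:2 pp1:3 pp2:1
Op 4: write(P0, v1, 124). refcount(pp1)=3>1 -> COPY to pp3. 4 ppages; refcounts: pp0:2 pp1:2 pp2:1 pp3:1
Op 5: read(P1, v0) -> 12. No state change.
Op 6: fork(P2) -> P3. 4 ppages; refcounts: pp0:2 pp1:3 pp2:2 pp3:1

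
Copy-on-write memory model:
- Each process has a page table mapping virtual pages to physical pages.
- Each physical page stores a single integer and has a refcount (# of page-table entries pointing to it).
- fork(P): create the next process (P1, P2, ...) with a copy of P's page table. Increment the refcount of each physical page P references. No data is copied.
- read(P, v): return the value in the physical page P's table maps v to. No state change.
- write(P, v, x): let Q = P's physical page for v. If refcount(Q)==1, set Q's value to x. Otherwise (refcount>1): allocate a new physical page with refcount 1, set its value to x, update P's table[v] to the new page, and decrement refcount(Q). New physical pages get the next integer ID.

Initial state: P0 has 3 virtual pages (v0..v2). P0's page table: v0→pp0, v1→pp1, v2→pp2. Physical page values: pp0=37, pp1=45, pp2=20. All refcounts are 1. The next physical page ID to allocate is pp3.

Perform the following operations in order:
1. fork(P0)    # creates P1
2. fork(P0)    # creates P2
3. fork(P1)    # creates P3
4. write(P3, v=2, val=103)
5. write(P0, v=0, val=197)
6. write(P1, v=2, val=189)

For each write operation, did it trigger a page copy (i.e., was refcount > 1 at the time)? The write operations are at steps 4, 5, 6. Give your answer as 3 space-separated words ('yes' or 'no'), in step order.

Op 1: fork(P0) -> P1. 3 ppages; refcounts: pp0:2 pp1:2 pp2:2
Op 2: fork(P0) -> P2. 3 ppages; refcounts: pp0:3 pp1:3 pp2:3
Op 3: fork(P1) -> P3. 3 ppages; refcounts: pp0:4 pp1:4 pp2:4
Op 4: write(P3, v2, 103). refcount(pp2)=4>1 -> COPY to pp3. 4 ppages; refcounts: pp0:4 pp1:4 pp2:3 pp3:1
Op 5: write(P0, v0, 197). refcount(pp0)=4>1 -> COPY to pp4. 5 ppages; refcounts: pp0:3 pp1:4 pp2:3 pp3:1 pp4:1
Op 6: write(P1, v2, 189). refcount(pp2)=3>1 -> COPY to pp5. 6 ppages; refcounts: pp0:3 pp1:4 pp2:2 pp3:1 pp4:1 pp5:1

yes yes yes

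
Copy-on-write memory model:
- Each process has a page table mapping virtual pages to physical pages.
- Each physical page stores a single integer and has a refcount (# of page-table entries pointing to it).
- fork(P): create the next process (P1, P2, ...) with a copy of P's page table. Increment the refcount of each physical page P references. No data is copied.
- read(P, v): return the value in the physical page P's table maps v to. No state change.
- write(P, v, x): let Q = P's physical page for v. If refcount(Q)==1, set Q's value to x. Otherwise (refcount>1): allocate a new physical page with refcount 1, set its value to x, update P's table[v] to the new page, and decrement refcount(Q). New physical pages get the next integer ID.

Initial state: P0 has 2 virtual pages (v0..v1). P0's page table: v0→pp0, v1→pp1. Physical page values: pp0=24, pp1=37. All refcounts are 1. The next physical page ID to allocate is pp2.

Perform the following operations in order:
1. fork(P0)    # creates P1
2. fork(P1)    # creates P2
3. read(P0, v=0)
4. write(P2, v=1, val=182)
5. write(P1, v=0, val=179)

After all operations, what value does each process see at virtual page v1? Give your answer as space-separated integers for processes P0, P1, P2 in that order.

Op 1: fork(P0) -> P1. 2 ppages; refcounts: pp0:2 pp1:2
Op 2: fork(P1) -> P2. 2 ppages; refcounts: pp0:3 pp1:3
Op 3: read(P0, v0) -> 24. No state change.
Op 4: write(P2, v1, 182). refcount(pp1)=3>1 -> COPY to pp2. 3 ppages; refcounts: pp0:3 pp1:2 pp2:1
Op 5: write(P1, v0, 179). refcount(pp0)=3>1 -> COPY to pp3. 4 ppages; refcounts: pp0:2 pp1:2 pp2:1 pp3:1
P0: v1 -> pp1 = 37
P1: v1 -> pp1 = 37
P2: v1 -> pp2 = 182

Answer: 37 37 182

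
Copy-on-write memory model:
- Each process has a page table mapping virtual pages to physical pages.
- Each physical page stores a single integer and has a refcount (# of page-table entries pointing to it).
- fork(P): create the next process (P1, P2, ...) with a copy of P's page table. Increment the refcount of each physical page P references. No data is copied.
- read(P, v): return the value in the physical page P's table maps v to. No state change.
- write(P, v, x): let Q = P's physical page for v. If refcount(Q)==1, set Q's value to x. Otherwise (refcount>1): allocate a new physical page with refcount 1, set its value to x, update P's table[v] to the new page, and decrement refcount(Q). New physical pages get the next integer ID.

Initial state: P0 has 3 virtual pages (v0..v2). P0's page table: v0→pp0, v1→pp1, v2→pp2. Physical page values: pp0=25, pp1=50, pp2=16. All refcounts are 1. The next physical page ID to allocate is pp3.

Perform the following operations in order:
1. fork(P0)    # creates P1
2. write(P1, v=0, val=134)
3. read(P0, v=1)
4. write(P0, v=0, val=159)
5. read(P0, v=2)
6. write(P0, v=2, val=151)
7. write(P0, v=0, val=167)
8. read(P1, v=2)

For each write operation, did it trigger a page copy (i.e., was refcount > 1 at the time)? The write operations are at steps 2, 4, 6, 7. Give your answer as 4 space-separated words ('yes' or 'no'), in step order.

Op 1: fork(P0) -> P1. 3 ppages; refcounts: pp0:2 pp1:2 pp2:2
Op 2: write(P1, v0, 134). refcount(pp0)=2>1 -> COPY to pp3. 4 ppages; refcounts: pp0:1 pp1:2 pp2:2 pp3:1
Op 3: read(P0, v1) -> 50. No state change.
Op 4: write(P0, v0, 159). refcount(pp0)=1 -> write in place. 4 ppages; refcounts: pp0:1 pp1:2 pp2:2 pp3:1
Op 5: read(P0, v2) -> 16. No state change.
Op 6: write(P0, v2, 151). refcount(pp2)=2>1 -> COPY to pp4. 5 ppages; refcounts: pp0:1 pp1:2 pp2:1 pp3:1 pp4:1
Op 7: write(P0, v0, 167). refcount(pp0)=1 -> write in place. 5 ppages; refcounts: pp0:1 pp1:2 pp2:1 pp3:1 pp4:1
Op 8: read(P1, v2) -> 16. No state change.

yes no yes no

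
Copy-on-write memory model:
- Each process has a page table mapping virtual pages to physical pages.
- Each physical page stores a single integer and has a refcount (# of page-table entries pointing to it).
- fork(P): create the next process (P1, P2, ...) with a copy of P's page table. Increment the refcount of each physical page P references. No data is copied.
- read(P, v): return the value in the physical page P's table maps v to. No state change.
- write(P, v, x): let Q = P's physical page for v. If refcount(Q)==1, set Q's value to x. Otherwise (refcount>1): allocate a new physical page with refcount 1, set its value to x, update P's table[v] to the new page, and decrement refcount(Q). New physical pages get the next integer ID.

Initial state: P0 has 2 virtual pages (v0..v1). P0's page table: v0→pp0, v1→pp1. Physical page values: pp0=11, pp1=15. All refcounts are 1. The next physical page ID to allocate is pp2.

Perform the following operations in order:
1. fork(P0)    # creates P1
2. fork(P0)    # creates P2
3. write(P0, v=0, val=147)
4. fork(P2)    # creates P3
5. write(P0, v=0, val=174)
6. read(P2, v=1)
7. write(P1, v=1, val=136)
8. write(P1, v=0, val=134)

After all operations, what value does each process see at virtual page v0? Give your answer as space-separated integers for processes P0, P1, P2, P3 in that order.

Answer: 174 134 11 11

Derivation:
Op 1: fork(P0) -> P1. 2 ppages; refcounts: pp0:2 pp1:2
Op 2: fork(P0) -> P2. 2 ppages; refcounts: pp0:3 pp1:3
Op 3: write(P0, v0, 147). refcount(pp0)=3>1 -> COPY to pp2. 3 ppages; refcounts: pp0:2 pp1:3 pp2:1
Op 4: fork(P2) -> P3. 3 ppages; refcounts: pp0:3 pp1:4 pp2:1
Op 5: write(P0, v0, 174). refcount(pp2)=1 -> write in place. 3 ppages; refcounts: pp0:3 pp1:4 pp2:1
Op 6: read(P2, v1) -> 15. No state change.
Op 7: write(P1, v1, 136). refcount(pp1)=4>1 -> COPY to pp3. 4 ppages; refcounts: pp0:3 pp1:3 pp2:1 pp3:1
Op 8: write(P1, v0, 134). refcount(pp0)=3>1 -> COPY to pp4. 5 ppages; refcounts: pp0:2 pp1:3 pp2:1 pp3:1 pp4:1
P0: v0 -> pp2 = 174
P1: v0 -> pp4 = 134
P2: v0 -> pp0 = 11
P3: v0 -> pp0 = 11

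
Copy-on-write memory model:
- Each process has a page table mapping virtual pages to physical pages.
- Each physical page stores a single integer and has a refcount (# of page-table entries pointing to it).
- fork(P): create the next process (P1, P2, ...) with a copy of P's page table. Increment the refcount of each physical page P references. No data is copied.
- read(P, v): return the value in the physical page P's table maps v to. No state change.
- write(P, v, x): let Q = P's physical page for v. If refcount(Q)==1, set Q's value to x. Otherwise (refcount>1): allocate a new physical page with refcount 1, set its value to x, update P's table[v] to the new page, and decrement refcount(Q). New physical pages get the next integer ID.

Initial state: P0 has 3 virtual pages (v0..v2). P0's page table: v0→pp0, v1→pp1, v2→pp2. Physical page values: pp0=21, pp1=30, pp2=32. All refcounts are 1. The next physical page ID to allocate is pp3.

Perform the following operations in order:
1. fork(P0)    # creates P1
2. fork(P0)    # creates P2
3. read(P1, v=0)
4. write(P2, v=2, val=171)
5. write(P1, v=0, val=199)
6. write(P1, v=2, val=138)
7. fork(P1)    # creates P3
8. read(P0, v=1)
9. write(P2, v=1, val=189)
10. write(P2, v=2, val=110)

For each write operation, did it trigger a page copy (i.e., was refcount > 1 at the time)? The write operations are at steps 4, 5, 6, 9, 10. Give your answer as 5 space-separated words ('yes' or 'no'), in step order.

Op 1: fork(P0) -> P1. 3 ppages; refcounts: pp0:2 pp1:2 pp2:2
Op 2: fork(P0) -> P2. 3 ppages; refcounts: pp0:3 pp1:3 pp2:3
Op 3: read(P1, v0) -> 21. No state change.
Op 4: write(P2, v2, 171). refcount(pp2)=3>1 -> COPY to pp3. 4 ppages; refcounts: pp0:3 pp1:3 pp2:2 pp3:1
Op 5: write(P1, v0, 199). refcount(pp0)=3>1 -> COPY to pp4. 5 ppages; refcounts: pp0:2 pp1:3 pp2:2 pp3:1 pp4:1
Op 6: write(P1, v2, 138). refcount(pp2)=2>1 -> COPY to pp5. 6 ppages; refcounts: pp0:2 pp1:3 pp2:1 pp3:1 pp4:1 pp5:1
Op 7: fork(P1) -> P3. 6 ppages; refcounts: pp0:2 pp1:4 pp2:1 pp3:1 pp4:2 pp5:2
Op 8: read(P0, v1) -> 30. No state change.
Op 9: write(P2, v1, 189). refcount(pp1)=4>1 -> COPY to pp6. 7 ppages; refcounts: pp0:2 pp1:3 pp2:1 pp3:1 pp4:2 pp5:2 pp6:1
Op 10: write(P2, v2, 110). refcount(pp3)=1 -> write in place. 7 ppages; refcounts: pp0:2 pp1:3 pp2:1 pp3:1 pp4:2 pp5:2 pp6:1

yes yes yes yes no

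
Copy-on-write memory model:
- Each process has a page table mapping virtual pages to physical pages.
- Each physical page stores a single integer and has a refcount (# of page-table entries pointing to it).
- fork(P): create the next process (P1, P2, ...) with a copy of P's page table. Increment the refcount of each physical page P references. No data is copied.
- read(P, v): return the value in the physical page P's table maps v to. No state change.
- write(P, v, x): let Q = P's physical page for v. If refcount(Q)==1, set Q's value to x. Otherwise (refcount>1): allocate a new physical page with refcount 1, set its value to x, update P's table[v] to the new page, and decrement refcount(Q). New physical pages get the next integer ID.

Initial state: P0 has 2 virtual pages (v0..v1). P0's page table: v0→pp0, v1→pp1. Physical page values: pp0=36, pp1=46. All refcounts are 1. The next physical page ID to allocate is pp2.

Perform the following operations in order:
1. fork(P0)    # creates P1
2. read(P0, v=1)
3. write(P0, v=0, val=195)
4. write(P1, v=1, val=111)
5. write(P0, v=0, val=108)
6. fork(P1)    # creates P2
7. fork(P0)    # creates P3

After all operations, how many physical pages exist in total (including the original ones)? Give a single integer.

Answer: 4

Derivation:
Op 1: fork(P0) -> P1. 2 ppages; refcounts: pp0:2 pp1:2
Op 2: read(P0, v1) -> 46. No state change.
Op 3: write(P0, v0, 195). refcount(pp0)=2>1 -> COPY to pp2. 3 ppages; refcounts: pp0:1 pp1:2 pp2:1
Op 4: write(P1, v1, 111). refcount(pp1)=2>1 -> COPY to pp3. 4 ppages; refcounts: pp0:1 pp1:1 pp2:1 pp3:1
Op 5: write(P0, v0, 108). refcount(pp2)=1 -> write in place. 4 ppages; refcounts: pp0:1 pp1:1 pp2:1 pp3:1
Op 6: fork(P1) -> P2. 4 ppages; refcounts: pp0:2 pp1:1 pp2:1 pp3:2
Op 7: fork(P0) -> P3. 4 ppages; refcounts: pp0:2 pp1:2 pp2:2 pp3:2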